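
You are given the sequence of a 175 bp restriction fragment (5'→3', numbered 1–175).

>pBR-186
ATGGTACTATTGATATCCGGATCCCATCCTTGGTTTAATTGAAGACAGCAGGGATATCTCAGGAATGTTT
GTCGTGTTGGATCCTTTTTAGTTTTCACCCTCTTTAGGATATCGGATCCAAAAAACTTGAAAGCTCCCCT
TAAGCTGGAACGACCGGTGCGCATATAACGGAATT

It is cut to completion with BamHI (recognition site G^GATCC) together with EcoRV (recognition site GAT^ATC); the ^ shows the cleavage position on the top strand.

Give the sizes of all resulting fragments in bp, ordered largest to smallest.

61, 36, 31, 24, 14, 5, 4 bp

BamHI sites (GGATCC) start at positions 19, 79, 114.
BamHI cuts after the first base of each site, so after positions 19, 79, 114.
EcoRV sites (GATATC) start at positions 12, 53, 108.
EcoRV cuts after base 3 of each site, so after positions 14, 55, 110.
Combined cut positions: 14, 19, 55, 79, 110, 114.
Linear molecule, 6 cuts → 7 fragments:
  1–14 → 14 bp
  15–19 → 5 bp
  20–55 → 36 bp
  56–79 → 24 bp
  80–110 → 31 bp
  111–114 → 4 bp
  115–175 → 61 bp
Sorted largest to smallest: 61, 36, 31, 24, 14, 5, 4 bp.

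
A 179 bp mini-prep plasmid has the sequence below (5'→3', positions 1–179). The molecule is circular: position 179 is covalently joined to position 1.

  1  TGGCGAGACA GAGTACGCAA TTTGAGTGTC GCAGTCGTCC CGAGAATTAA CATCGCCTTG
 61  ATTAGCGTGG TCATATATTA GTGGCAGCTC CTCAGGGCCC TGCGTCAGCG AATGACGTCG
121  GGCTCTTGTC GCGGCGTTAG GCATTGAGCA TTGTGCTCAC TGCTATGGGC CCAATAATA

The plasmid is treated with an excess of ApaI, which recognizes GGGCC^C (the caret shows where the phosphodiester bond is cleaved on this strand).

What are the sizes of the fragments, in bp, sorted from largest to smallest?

ApaI sites (GGGCCC) start at positions 95, 167.
ApaI cuts after base 5 of each site (before the last base), so after positions 99, 171.
Circular molecule, 2 cuts → 2 fragments:
  100–171 → 72 bp
  172–179 then 1–99 → 8 + 99 = 107 bp
Sorted largest to smallest: 107, 72 bp.

107, 72 bp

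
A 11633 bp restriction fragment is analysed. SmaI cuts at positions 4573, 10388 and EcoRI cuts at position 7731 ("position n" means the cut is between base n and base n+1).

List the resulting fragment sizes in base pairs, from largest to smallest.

4573, 3158, 2657, 1245 bp

Combined cut positions (sorted): 4573, 7731, 10388.
Linear molecule, 3 cuts → 4 fragments:
  4573 − 0 = 4573 bp
  7731 − 4573 = 3158 bp
  10388 − 7731 = 2657 bp
  11633 − 10388 = 1245 bp
Sorted largest to smallest: 4573, 3158, 2657, 1245 bp.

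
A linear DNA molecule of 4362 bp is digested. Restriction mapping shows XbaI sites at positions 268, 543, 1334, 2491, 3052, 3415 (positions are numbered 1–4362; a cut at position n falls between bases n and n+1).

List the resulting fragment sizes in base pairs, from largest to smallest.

Linear molecule, 6 cuts → 7 fragments:
  268 − 0 = 268 bp
  543 − 268 = 275 bp
  1334 − 543 = 791 bp
  2491 − 1334 = 1157 bp
  3052 − 2491 = 561 bp
  3415 − 3052 = 363 bp
  4362 − 3415 = 947 bp
Sorted largest to smallest: 1157, 947, 791, 561, 363, 275, 268 bp.

1157, 947, 791, 561, 363, 275, 268 bp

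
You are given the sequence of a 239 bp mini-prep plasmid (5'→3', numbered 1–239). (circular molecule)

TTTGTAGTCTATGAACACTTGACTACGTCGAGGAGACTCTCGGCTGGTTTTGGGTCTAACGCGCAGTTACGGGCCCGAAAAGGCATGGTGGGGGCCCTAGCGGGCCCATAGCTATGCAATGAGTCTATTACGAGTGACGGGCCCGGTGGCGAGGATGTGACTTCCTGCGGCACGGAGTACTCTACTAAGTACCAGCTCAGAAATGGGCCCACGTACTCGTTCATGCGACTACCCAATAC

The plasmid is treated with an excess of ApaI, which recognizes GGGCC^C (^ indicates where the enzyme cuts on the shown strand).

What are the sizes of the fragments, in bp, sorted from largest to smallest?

105, 66, 37, 21, 10 bp

ApaI sites (GGGCCC) start at positions 71, 92, 102, 139, 205.
ApaI cuts after base 5 of each site (before the last base), so after positions 75, 96, 106, 143, 209.
Circular molecule, 5 cuts → 5 fragments:
  76–96 → 21 bp
  97–106 → 10 bp
  107–143 → 37 bp
  144–209 → 66 bp
  210–239 then 1–75 → 30 + 75 = 105 bp
Sorted largest to smallest: 105, 66, 37, 21, 10 bp.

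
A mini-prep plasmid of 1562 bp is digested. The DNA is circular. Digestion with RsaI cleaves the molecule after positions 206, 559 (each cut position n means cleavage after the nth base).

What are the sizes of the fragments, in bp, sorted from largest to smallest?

Circular molecule, 2 cuts → 2 fragments:
  559 − 206 = 353 bp
  wrap: 1562 − 559 + 206 = 1209 bp
Sorted largest to smallest: 1209, 353 bp.

1209, 353 bp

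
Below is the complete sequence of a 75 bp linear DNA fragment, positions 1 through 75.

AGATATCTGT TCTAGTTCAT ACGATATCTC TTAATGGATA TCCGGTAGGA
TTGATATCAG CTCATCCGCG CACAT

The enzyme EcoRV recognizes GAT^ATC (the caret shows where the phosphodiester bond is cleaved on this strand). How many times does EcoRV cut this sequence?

GATATC occurs starting at positions 2, 23, 37, 53.
EcoRV cuts at 4 sites.

4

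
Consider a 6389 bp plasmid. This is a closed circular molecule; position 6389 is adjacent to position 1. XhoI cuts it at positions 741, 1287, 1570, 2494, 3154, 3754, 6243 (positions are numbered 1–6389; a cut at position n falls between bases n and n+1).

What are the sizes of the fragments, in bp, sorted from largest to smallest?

Circular molecule, 7 cuts → 7 fragments:
  1287 − 741 = 546 bp
  1570 − 1287 = 283 bp
  2494 − 1570 = 924 bp
  3154 − 2494 = 660 bp
  3754 − 3154 = 600 bp
  6243 − 3754 = 2489 bp
  wrap: 6389 − 6243 + 741 = 887 bp
Sorted largest to smallest: 2489, 924, 887, 660, 600, 546, 283 bp.

2489, 924, 887, 660, 600, 546, 283 bp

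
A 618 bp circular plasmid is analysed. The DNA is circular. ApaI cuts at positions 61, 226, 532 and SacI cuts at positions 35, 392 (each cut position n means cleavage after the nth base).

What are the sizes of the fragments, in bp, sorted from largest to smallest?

Combined cut positions (sorted): 35, 61, 226, 392, 532.
Circular molecule, 5 cuts → 5 fragments:
  61 − 35 = 26 bp
  226 − 61 = 165 bp
  392 − 226 = 166 bp
  532 − 392 = 140 bp
  wrap: 618 − 532 + 35 = 121 bp
Sorted largest to smallest: 166, 165, 140, 121, 26 bp.

166, 165, 140, 121, 26 bp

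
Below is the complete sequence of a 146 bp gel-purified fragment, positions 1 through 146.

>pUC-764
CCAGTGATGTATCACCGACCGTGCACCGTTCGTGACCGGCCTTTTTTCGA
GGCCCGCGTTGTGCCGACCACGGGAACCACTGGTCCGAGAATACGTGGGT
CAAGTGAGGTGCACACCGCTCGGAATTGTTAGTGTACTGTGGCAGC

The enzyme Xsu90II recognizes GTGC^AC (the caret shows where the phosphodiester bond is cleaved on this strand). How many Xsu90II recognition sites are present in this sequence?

GTGCAC occurs starting at positions 21, 109.
Xsu90II cuts at 2 sites.

2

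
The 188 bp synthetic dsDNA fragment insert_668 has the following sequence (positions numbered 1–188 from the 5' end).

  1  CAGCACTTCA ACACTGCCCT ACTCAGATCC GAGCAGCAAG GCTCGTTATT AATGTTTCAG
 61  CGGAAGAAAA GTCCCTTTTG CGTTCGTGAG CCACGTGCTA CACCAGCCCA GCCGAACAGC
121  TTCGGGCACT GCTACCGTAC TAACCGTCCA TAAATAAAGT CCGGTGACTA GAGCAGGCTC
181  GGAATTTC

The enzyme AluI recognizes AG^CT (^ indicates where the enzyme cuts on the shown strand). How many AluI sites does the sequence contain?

1

AGCT occurs starting at position 118.
AluI cuts at 1 site.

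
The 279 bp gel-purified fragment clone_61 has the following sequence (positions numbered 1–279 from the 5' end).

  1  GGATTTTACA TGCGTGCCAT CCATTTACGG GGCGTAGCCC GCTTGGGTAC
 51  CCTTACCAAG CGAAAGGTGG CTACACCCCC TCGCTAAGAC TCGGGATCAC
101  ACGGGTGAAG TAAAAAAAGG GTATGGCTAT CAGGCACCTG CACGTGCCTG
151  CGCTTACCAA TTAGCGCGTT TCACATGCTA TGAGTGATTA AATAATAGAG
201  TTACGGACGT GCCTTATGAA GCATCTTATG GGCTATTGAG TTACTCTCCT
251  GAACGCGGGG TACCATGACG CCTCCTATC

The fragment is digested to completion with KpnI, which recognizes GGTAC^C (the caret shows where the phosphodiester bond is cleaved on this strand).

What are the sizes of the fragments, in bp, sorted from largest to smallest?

KpnI sites (GGTACC) start at positions 46, 259.
KpnI cuts after base 5 of each site (before the last base), so after positions 50, 263.
Linear molecule, 2 cuts → 3 fragments:
  1–50 → 50 bp
  51–263 → 213 bp
  264–279 → 16 bp
Sorted largest to smallest: 213, 50, 16 bp.

213, 50, 16 bp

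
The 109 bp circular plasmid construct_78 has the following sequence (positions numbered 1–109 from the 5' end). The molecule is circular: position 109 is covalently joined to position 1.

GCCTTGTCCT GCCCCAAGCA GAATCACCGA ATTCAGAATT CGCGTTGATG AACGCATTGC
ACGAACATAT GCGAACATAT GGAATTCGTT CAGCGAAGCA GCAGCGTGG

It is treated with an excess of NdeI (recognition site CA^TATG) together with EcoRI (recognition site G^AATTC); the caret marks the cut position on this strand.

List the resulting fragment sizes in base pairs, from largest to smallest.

NdeI sites (CATATG) start at positions 66, 76.
NdeI cuts after base 2 of each site, so after positions 67, 77.
EcoRI sites (GAATTC) start at positions 29, 36, 82.
EcoRI cuts after the first base of each site, so after positions 29, 36, 82.
Combined cut positions: 29, 36, 67, 77, 82.
Circular molecule, 5 cuts → 5 fragments:
  30–36 → 7 bp
  37–67 → 31 bp
  68–77 → 10 bp
  78–82 → 5 bp
  83–109 then 1–29 → 27 + 29 = 56 bp
Sorted largest to smallest: 56, 31, 10, 7, 5 bp.

56, 31, 10, 7, 5 bp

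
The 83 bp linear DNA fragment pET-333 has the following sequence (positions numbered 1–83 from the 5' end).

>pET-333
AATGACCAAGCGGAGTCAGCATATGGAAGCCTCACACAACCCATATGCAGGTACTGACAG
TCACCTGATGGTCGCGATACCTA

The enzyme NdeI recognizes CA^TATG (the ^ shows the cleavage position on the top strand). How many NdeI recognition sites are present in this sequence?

2

CATATG occurs starting at positions 20, 42.
NdeI cuts at 2 sites.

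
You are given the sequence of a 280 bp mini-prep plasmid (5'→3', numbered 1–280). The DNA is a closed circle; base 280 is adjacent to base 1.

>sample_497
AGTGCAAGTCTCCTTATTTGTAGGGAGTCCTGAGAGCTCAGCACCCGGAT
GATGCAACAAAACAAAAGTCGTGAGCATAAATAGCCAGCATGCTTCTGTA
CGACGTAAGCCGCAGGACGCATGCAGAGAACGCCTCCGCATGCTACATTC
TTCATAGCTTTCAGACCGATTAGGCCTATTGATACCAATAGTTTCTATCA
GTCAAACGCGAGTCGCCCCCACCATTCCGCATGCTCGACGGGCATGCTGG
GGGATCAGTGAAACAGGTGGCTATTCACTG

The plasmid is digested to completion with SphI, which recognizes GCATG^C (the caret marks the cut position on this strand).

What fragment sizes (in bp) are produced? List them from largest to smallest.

SphI sites (GCATGC) start at positions 88, 119, 138, 229, 242.
SphI cuts after base 5 of each site (before the last base), so after positions 92, 123, 142, 233, 246.
Circular molecule, 5 cuts → 5 fragments:
  93–123 → 31 bp
  124–142 → 19 bp
  143–233 → 91 bp
  234–246 → 13 bp
  247–280 then 1–92 → 34 + 92 = 126 bp
Sorted largest to smallest: 126, 91, 31, 19, 13 bp.

126, 91, 31, 19, 13 bp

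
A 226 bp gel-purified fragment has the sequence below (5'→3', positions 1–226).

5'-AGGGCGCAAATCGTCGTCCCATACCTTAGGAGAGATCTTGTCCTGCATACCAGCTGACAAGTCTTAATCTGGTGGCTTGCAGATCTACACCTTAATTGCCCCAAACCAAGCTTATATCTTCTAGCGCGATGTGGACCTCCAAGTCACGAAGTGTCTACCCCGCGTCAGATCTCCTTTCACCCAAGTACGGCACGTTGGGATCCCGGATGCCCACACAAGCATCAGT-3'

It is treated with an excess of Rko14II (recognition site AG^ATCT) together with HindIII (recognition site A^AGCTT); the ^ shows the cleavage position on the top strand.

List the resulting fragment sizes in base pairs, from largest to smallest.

60, 58, 48, 34, 26 bp

Rko14II sites (AGATCT) start at positions 33, 81, 167.
Rko14II cuts after base 2 of each site, so after positions 34, 82, 168.
The HindIII site (AAGCTT) starts at position 108.
HindIII cuts after the first base of each site, so after position 108.
Combined cut positions: 34, 82, 108, 168.
Linear molecule, 4 cuts → 5 fragments:
  1–34 → 34 bp
  35–82 → 48 bp
  83–108 → 26 bp
  109–168 → 60 bp
  169–226 → 58 bp
Sorted largest to smallest: 60, 58, 48, 34, 26 bp.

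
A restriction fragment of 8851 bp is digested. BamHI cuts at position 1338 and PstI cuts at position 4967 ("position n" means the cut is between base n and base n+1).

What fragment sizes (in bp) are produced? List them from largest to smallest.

Combined cut positions (sorted): 1338, 4967.
Linear molecule, 2 cuts → 3 fragments:
  1338 − 0 = 1338 bp
  4967 − 1338 = 3629 bp
  8851 − 4967 = 3884 bp
Sorted largest to smallest: 3884, 3629, 1338 bp.

3884, 3629, 1338 bp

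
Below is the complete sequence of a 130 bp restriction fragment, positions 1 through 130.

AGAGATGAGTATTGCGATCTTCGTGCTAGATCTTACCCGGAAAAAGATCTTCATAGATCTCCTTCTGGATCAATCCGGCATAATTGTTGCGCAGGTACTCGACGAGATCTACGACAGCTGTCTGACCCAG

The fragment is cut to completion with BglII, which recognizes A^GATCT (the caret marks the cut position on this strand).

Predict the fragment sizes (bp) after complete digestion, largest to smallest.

50, 28, 25, 17, 10 bp

BglII sites (AGATCT) start at positions 28, 45, 55, 105.
BglII cuts after the first base of each site, so after positions 28, 45, 55, 105.
Linear molecule, 4 cuts → 5 fragments:
  1–28 → 28 bp
  29–45 → 17 bp
  46–55 → 10 bp
  56–105 → 50 bp
  106–130 → 25 bp
Sorted largest to smallest: 50, 28, 25, 17, 10 bp.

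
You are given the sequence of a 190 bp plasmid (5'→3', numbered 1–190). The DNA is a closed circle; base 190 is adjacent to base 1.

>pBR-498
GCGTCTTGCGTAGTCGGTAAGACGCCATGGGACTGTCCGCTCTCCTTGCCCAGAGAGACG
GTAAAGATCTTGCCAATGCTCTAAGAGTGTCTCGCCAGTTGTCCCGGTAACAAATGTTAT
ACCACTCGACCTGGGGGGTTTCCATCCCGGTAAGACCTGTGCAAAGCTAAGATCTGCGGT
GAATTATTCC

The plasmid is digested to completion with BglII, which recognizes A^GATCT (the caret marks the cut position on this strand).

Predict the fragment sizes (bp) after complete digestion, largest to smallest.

105, 85 bp

BglII sites (AGATCT) start at positions 65, 170.
BglII cuts after the first base of each site, so after positions 65, 170.
Circular molecule, 2 cuts → 2 fragments:
  66–170 → 105 bp
  171–190 then 1–65 → 20 + 65 = 85 bp
Sorted largest to smallest: 105, 85 bp.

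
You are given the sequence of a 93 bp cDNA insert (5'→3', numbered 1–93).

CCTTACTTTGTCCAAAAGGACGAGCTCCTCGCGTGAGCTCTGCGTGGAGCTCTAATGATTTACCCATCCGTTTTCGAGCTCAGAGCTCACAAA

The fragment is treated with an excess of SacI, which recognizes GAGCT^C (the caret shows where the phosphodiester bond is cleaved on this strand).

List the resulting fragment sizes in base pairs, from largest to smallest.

29, 26, 13, 12, 7, 6 bp

SacI sites (GAGCTC) start at positions 22, 35, 47, 76, 83.
SacI cuts after base 5 of each site (before the last base), so after positions 26, 39, 51, 80, 87.
Linear molecule, 5 cuts → 6 fragments:
  1–26 → 26 bp
  27–39 → 13 bp
  40–51 → 12 bp
  52–80 → 29 bp
  81–87 → 7 bp
  88–93 → 6 bp
Sorted largest to smallest: 29, 26, 13, 12, 7, 6 bp.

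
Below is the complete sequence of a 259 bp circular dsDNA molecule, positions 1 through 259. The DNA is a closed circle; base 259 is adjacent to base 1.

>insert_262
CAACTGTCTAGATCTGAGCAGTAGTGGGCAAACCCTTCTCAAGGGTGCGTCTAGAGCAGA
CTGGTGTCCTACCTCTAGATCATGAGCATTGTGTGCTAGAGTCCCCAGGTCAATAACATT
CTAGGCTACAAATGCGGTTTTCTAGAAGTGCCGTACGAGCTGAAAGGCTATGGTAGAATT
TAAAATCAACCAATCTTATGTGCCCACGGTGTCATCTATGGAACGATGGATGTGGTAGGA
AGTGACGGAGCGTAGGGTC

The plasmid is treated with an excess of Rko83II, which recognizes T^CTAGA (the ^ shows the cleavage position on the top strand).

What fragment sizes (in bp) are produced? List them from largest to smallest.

125, 67, 43, 24 bp

Rko83II sites (TCTAGA) start at positions 7, 50, 74, 141.
Rko83II cuts after the first base of each site, so after positions 7, 50, 74, 141.
Circular molecule, 4 cuts → 4 fragments:
  8–50 → 43 bp
  51–74 → 24 bp
  75–141 → 67 bp
  142–259 then 1–7 → 118 + 7 = 125 bp
Sorted largest to smallest: 125, 67, 43, 24 bp.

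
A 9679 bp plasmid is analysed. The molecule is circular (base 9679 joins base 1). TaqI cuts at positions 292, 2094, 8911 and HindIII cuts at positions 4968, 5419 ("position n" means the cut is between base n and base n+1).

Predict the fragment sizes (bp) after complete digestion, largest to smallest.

3492, 2874, 1802, 1060, 451 bp

Combined cut positions (sorted): 292, 2094, 4968, 5419, 8911.
Circular molecule, 5 cuts → 5 fragments:
  2094 − 292 = 1802 bp
  4968 − 2094 = 2874 bp
  5419 − 4968 = 451 bp
  8911 − 5419 = 3492 bp
  wrap: 9679 − 8911 + 292 = 1060 bp
Sorted largest to smallest: 3492, 2874, 1802, 1060, 451 bp.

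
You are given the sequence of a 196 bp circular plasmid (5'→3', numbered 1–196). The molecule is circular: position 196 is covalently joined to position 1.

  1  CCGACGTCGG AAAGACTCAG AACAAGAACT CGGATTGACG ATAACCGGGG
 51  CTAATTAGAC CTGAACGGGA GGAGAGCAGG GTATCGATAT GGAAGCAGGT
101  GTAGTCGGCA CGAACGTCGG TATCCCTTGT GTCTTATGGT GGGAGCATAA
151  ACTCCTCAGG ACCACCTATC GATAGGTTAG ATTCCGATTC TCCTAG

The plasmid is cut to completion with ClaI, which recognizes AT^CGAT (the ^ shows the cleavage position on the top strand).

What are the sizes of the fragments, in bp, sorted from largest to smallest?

111, 85 bp

ClaI sites (ATCGAT) start at positions 83, 168.
ClaI cuts after base 2 of each site, so after positions 84, 169.
Circular molecule, 2 cuts → 2 fragments:
  85–169 → 85 bp
  170–196 then 1–84 → 27 + 84 = 111 bp
Sorted largest to smallest: 111, 85 bp.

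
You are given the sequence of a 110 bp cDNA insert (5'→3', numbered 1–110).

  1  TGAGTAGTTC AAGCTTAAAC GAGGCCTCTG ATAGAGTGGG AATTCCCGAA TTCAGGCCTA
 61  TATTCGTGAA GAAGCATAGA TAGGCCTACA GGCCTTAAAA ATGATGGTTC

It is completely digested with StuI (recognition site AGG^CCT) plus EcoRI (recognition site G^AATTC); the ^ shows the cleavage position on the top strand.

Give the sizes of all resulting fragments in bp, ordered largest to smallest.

StuI sites (AGGCCT) start at positions 22, 54, 82, 90.
StuI cuts after base 3 of each site, so after positions 24, 56, 84, 92.
EcoRI sites (GAATTC) start at positions 40, 48.
EcoRI cuts after the first base of each site, so after positions 40, 48.
Combined cut positions: 24, 40, 48, 56, 84, 92.
Linear molecule, 6 cuts → 7 fragments:
  1–24 → 24 bp
  25–40 → 16 bp
  41–48 → 8 bp
  49–56 → 8 bp
  57–84 → 28 bp
  85–92 → 8 bp
  93–110 → 18 bp
Sorted largest to smallest: 28, 24, 18, 16, 8, 8, 8 bp.

28, 24, 18, 16, 8, 8, 8 bp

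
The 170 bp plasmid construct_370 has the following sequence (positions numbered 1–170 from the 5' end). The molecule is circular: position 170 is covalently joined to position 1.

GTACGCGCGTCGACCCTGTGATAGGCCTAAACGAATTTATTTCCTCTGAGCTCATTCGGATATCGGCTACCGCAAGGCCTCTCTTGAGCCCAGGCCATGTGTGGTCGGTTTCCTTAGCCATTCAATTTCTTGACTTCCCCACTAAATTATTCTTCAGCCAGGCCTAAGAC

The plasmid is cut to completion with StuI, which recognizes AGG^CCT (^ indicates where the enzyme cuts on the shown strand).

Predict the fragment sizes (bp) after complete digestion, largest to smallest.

85, 52, 33 bp

StuI sites (AGGCCT) start at positions 23, 75, 160.
StuI cuts after base 3 of each site, so after positions 25, 77, 162.
Circular molecule, 3 cuts → 3 fragments:
  26–77 → 52 bp
  78–162 → 85 bp
  163–170 then 1–25 → 8 + 25 = 33 bp
Sorted largest to smallest: 85, 52, 33 bp.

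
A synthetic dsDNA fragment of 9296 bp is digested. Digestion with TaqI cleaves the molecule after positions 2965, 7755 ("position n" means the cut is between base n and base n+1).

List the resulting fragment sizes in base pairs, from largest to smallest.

Linear molecule, 2 cuts → 3 fragments:
  2965 − 0 = 2965 bp
  7755 − 2965 = 4790 bp
  9296 − 7755 = 1541 bp
Sorted largest to smallest: 4790, 2965, 1541 bp.

4790, 2965, 1541 bp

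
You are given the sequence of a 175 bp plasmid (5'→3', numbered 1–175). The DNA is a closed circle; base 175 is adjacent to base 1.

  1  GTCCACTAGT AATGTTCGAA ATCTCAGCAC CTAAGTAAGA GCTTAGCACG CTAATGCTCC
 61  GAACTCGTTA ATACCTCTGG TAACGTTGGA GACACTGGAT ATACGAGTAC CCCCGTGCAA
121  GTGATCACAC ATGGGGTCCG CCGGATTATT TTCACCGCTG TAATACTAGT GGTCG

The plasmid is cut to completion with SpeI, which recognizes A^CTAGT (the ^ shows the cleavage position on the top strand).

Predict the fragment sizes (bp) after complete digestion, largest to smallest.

160, 15 bp

SpeI sites (ACTAGT) start at positions 5, 165.
SpeI cuts after the first base of each site, so after positions 5, 165.
Circular molecule, 2 cuts → 2 fragments:
  6–165 → 160 bp
  166–175 then 1–5 → 10 + 5 = 15 bp
Sorted largest to smallest: 160, 15 bp.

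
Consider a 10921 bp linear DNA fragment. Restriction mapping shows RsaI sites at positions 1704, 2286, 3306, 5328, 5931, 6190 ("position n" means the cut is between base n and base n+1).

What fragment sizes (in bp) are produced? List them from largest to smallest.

4731, 2022, 1704, 1020, 603, 582, 259 bp

Linear molecule, 6 cuts → 7 fragments:
  1704 − 0 = 1704 bp
  2286 − 1704 = 582 bp
  3306 − 2286 = 1020 bp
  5328 − 3306 = 2022 bp
  5931 − 5328 = 603 bp
  6190 − 5931 = 259 bp
  10921 − 6190 = 4731 bp
Sorted largest to smallest: 4731, 2022, 1704, 1020, 603, 582, 259 bp.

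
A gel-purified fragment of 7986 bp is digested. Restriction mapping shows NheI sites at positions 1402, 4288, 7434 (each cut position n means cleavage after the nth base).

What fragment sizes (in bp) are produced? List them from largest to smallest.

3146, 2886, 1402, 552 bp

Linear molecule, 3 cuts → 4 fragments:
  1402 − 0 = 1402 bp
  4288 − 1402 = 2886 bp
  7434 − 4288 = 3146 bp
  7986 − 7434 = 552 bp
Sorted largest to smallest: 3146, 2886, 1402, 552 bp.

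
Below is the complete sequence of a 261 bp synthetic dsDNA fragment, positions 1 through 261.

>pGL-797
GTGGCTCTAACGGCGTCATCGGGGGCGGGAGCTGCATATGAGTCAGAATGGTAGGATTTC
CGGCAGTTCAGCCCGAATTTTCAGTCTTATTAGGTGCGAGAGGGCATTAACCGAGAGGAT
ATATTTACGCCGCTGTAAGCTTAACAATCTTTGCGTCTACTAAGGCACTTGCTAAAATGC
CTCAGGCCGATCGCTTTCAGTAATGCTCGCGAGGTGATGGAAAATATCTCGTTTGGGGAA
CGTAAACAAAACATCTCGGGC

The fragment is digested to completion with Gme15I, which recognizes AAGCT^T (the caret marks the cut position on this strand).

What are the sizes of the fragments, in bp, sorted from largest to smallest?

141, 120 bp

The Gme15I site (AAGCTT) starts at position 137.
Gme15I cuts after base 5 of each site (before the last base), so after position 141.
Linear molecule, 1 cut → 2 fragments:
  1–141 → 141 bp
  142–261 → 120 bp
Sorted largest to smallest: 141, 120 bp.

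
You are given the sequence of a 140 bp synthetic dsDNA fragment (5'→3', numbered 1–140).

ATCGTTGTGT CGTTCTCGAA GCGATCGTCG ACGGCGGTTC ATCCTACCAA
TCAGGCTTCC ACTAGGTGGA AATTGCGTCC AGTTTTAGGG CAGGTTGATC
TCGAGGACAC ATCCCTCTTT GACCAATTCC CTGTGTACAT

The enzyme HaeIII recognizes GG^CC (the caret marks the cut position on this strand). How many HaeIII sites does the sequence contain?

0

No occurrence of GGCC is present in the sequence.
HaeIII does not cut: 0 sites.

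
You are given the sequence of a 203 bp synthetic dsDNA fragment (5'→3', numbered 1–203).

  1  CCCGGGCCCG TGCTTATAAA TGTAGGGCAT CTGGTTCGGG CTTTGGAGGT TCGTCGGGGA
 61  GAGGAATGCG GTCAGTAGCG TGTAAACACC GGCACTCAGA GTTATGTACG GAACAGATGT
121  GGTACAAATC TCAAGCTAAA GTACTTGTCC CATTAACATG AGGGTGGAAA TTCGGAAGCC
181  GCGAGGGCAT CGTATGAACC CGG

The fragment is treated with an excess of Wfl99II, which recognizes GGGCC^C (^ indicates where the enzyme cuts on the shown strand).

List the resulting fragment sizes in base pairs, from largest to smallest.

195, 8 bp

The Wfl99II site (GGGCCC) starts at position 4.
Wfl99II cuts after base 5 of each site (before the last base), so after position 8.
Linear molecule, 1 cut → 2 fragments:
  1–8 → 8 bp
  9–203 → 195 bp
Sorted largest to smallest: 195, 8 bp.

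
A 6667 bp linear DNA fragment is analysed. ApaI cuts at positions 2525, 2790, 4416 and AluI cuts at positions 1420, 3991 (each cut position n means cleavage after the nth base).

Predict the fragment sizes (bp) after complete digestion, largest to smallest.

2251, 1420, 1201, 1105, 425, 265 bp

Combined cut positions (sorted): 1420, 2525, 2790, 3991, 4416.
Linear molecule, 5 cuts → 6 fragments:
  1420 − 0 = 1420 bp
  2525 − 1420 = 1105 bp
  2790 − 2525 = 265 bp
  3991 − 2790 = 1201 bp
  4416 − 3991 = 425 bp
  6667 − 4416 = 2251 bp
Sorted largest to smallest: 2251, 1420, 1201, 1105, 425, 265 bp.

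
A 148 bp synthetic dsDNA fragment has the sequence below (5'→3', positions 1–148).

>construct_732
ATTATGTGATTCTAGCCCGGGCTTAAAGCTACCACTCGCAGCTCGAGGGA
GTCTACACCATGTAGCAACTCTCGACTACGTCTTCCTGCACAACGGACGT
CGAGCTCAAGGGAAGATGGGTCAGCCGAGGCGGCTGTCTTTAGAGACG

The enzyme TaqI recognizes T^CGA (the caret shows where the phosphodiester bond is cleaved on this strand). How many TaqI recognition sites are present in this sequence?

3

TCGA occurs starting at positions 43, 72, 100.
TaqI cuts at 3 sites.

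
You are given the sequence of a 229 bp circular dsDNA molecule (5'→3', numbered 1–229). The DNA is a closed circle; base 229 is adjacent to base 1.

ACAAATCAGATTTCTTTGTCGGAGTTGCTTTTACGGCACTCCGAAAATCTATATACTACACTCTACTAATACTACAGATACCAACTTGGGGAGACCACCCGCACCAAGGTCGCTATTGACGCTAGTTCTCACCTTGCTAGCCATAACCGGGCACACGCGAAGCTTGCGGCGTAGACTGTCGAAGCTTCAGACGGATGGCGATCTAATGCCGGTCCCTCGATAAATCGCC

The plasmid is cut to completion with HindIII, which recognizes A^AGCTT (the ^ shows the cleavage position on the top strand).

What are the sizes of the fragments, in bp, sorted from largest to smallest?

207, 22 bp

HindIII sites (AAGCTT) start at positions 160, 182.
HindIII cuts after the first base of each site, so after positions 160, 182.
Circular molecule, 2 cuts → 2 fragments:
  161–182 → 22 bp
  183–229 then 1–160 → 47 + 160 = 207 bp
Sorted largest to smallest: 207, 22 bp.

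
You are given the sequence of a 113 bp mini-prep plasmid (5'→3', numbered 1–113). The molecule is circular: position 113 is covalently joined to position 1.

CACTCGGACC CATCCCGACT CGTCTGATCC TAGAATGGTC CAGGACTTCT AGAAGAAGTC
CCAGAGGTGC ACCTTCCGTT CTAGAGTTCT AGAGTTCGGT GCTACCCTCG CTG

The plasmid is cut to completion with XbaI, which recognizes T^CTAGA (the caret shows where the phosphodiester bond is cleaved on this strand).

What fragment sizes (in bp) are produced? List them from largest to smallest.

73, 32, 8 bp

XbaI sites (TCTAGA) start at positions 48, 80, 88.
XbaI cuts after the first base of each site, so after positions 48, 80, 88.
Circular molecule, 3 cuts → 3 fragments:
  49–80 → 32 bp
  81–88 → 8 bp
  89–113 then 1–48 → 25 + 48 = 73 bp
Sorted largest to smallest: 73, 32, 8 bp.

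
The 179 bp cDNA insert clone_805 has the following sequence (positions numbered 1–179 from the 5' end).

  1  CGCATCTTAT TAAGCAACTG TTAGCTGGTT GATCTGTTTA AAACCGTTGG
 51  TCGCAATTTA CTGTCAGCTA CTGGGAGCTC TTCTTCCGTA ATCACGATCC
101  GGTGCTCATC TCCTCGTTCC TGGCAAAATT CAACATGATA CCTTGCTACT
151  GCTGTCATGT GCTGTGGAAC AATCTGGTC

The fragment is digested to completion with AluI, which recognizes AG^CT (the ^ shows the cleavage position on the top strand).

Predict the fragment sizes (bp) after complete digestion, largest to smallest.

102, 43, 24, 10 bp

AluI sites (AGCT) start at positions 23, 66, 76.
AluI cuts after base 2 of each site, so after positions 24, 67, 77.
Linear molecule, 3 cuts → 4 fragments:
  1–24 → 24 bp
  25–67 → 43 bp
  68–77 → 10 bp
  78–179 → 102 bp
Sorted largest to smallest: 102, 43, 24, 10 bp.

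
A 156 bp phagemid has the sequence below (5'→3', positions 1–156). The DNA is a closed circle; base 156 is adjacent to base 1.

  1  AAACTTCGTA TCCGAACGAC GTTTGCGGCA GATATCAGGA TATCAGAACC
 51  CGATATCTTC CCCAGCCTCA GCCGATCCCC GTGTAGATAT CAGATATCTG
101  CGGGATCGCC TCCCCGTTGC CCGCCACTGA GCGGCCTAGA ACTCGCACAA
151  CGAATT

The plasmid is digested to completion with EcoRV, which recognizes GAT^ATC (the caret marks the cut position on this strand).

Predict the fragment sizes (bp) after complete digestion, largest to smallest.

EcoRV sites (GATATC) start at positions 31, 39, 52, 86, 93.
EcoRV cuts after base 3 of each site, so after positions 33, 41, 54, 88, 95.
Circular molecule, 5 cuts → 5 fragments:
  34–41 → 8 bp
  42–54 → 13 bp
  55–88 → 34 bp
  89–95 → 7 bp
  96–156 then 1–33 → 61 + 33 = 94 bp
Sorted largest to smallest: 94, 34, 13, 8, 7 bp.

94, 34, 13, 8, 7 bp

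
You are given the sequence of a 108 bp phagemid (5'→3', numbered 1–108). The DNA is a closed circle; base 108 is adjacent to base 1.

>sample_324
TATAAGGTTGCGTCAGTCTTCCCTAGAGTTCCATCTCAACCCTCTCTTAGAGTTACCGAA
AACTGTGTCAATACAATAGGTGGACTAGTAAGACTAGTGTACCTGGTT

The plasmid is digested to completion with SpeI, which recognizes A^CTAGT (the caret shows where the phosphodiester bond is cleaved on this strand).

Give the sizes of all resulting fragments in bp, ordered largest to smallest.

99, 9 bp

SpeI sites (ACTAGT) start at positions 84, 93.
SpeI cuts after the first base of each site, so after positions 84, 93.
Circular molecule, 2 cuts → 2 fragments:
  85–93 → 9 bp
  94–108 then 1–84 → 15 + 84 = 99 bp
Sorted largest to smallest: 99, 9 bp.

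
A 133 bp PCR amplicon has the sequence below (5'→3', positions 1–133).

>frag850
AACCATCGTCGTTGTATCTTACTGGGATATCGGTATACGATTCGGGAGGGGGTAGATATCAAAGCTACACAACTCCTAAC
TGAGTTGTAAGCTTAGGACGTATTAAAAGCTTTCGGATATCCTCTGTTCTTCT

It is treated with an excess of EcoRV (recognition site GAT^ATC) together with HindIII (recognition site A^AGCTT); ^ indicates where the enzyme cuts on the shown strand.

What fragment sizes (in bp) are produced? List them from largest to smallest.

32, 29, 28, 18, 15, 11 bp

EcoRV sites (GATATC) start at positions 26, 55, 116.
EcoRV cuts after base 3 of each site, so after positions 28, 57, 118.
HindIII sites (AAGCTT) start at positions 89, 107.
HindIII cuts after the first base of each site, so after positions 89, 107.
Combined cut positions: 28, 57, 89, 107, 118.
Linear molecule, 5 cuts → 6 fragments:
  1–28 → 28 bp
  29–57 → 29 bp
  58–89 → 32 bp
  90–107 → 18 bp
  108–118 → 11 bp
  119–133 → 15 bp
Sorted largest to smallest: 32, 29, 28, 18, 15, 11 bp.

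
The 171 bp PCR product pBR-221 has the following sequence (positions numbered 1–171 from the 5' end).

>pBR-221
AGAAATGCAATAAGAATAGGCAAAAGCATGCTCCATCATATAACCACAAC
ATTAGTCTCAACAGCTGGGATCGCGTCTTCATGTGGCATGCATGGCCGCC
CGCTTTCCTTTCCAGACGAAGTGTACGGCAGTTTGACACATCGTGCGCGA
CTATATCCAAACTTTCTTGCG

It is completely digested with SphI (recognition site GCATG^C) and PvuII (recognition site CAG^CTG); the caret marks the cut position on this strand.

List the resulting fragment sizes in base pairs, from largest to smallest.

SphI sites (GCATGC) start at positions 26, 86.
SphI cuts after base 5 of each site (before the last base), so after positions 30, 90.
The PvuII site (CAGCTG) starts at position 62.
PvuII cuts after base 3 of each site, so after position 64.
Combined cut positions: 30, 64, 90.
Linear molecule, 3 cuts → 4 fragments:
  1–30 → 30 bp
  31–64 → 34 bp
  65–90 → 26 bp
  91–171 → 81 bp
Sorted largest to smallest: 81, 34, 30, 26 bp.

81, 34, 30, 26 bp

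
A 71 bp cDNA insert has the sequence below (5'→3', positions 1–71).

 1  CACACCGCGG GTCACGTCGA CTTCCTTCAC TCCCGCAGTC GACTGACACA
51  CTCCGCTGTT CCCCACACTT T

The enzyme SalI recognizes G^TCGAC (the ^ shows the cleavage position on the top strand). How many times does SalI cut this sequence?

2

GTCGAC occurs starting at positions 16, 38.
SalI cuts at 2 sites.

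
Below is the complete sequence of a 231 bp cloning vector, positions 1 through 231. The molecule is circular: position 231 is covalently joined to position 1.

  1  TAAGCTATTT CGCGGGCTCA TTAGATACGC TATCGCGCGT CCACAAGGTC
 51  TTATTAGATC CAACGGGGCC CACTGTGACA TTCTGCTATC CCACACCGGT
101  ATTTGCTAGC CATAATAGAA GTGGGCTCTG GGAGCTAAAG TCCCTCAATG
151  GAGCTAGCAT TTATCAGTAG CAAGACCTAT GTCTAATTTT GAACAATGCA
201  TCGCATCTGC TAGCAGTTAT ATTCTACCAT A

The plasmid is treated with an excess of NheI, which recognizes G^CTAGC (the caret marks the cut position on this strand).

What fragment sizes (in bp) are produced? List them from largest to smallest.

NheI sites (GCTAGC) start at positions 105, 153, 209.
NheI cuts after the first base of each site, so after positions 105, 153, 209.
Circular molecule, 3 cuts → 3 fragments:
  106–153 → 48 bp
  154–209 → 56 bp
  210–231 then 1–105 → 22 + 105 = 127 bp
Sorted largest to smallest: 127, 56, 48 bp.

127, 56, 48 bp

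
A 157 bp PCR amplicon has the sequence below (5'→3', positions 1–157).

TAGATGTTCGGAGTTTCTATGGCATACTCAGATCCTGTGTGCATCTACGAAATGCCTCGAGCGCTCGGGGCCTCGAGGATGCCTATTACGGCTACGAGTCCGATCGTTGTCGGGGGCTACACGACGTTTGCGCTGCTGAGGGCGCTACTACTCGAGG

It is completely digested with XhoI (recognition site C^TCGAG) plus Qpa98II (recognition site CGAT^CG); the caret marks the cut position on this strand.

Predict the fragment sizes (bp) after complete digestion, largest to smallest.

XhoI sites (CTCGAG) start at positions 56, 72, 151.
XhoI cuts after the first base of each site, so after positions 56, 72, 151.
The Qpa98II site (CGATCG) starts at position 101.
Qpa98II cuts after base 4 of each site, so after position 104.
Combined cut positions: 56, 72, 104, 151.
Linear molecule, 4 cuts → 5 fragments:
  1–56 → 56 bp
  57–72 → 16 bp
  73–104 → 32 bp
  105–151 → 47 bp
  152–157 → 6 bp
Sorted largest to smallest: 56, 47, 32, 16, 6 bp.

56, 47, 32, 16, 6 bp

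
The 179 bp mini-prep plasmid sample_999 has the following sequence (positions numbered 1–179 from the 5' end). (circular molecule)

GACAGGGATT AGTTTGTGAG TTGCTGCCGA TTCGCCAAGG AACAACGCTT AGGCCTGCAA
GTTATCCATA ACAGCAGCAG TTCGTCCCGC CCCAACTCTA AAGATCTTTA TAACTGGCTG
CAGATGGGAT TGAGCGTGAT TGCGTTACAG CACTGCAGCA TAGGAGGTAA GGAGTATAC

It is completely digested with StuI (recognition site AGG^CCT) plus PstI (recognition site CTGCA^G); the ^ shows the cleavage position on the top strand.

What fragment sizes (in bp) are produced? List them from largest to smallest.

75, 69, 35 bp

The StuI site (AGGCCT) starts at position 51.
StuI cuts after base 3 of each site, so after position 53.
PstI sites (CTGCAG) start at positions 118, 153.
PstI cuts after base 5 of each site (before the last base), so after positions 122, 157.
Combined cut positions: 53, 122, 157.
Circular molecule, 3 cuts → 3 fragments:
  54–122 → 69 bp
  123–157 → 35 bp
  158–179 then 1–53 → 22 + 53 = 75 bp
Sorted largest to smallest: 75, 69, 35 bp.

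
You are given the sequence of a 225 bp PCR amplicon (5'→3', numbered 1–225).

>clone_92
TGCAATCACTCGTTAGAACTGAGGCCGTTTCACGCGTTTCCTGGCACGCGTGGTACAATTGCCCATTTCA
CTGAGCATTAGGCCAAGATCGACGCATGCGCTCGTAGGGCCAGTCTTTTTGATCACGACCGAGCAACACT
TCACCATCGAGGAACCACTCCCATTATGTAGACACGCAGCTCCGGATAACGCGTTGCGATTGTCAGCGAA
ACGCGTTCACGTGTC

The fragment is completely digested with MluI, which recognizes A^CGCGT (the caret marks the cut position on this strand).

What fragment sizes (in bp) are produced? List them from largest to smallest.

MluI sites (ACGCGT) start at positions 32, 46, 189, 211.
MluI cuts after the first base of each site, so after positions 32, 46, 189, 211.
Linear molecule, 4 cuts → 5 fragments:
  1–32 → 32 bp
  33–46 → 14 bp
  47–189 → 143 bp
  190–211 → 22 bp
  212–225 → 14 bp
Sorted largest to smallest: 143, 32, 22, 14, 14 bp.

143, 32, 22, 14, 14 bp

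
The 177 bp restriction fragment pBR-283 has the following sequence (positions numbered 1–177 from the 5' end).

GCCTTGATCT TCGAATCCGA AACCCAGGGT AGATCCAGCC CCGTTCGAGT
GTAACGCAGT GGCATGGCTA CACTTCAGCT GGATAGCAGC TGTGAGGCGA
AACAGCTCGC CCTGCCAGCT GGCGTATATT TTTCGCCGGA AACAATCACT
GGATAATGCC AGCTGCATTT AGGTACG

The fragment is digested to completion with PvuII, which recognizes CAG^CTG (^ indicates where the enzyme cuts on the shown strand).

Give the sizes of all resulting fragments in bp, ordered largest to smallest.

PvuII sites (CAGCTG) start at positions 76, 87, 116, 160.
PvuII cuts after base 3 of each site, so after positions 78, 89, 118, 162.
Linear molecule, 4 cuts → 5 fragments:
  1–78 → 78 bp
  79–89 → 11 bp
  90–118 → 29 bp
  119–162 → 44 bp
  163–177 → 15 bp
Sorted largest to smallest: 78, 44, 29, 15, 11 bp.

78, 44, 29, 15, 11 bp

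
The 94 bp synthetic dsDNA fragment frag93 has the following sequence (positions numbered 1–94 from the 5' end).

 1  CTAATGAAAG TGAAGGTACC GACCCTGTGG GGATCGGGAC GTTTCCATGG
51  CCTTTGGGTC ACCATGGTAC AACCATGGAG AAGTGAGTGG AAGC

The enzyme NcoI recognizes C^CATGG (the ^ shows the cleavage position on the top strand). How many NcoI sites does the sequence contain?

CCATGG occurs starting at positions 45, 62, 73.
NcoI cuts at 3 sites.

3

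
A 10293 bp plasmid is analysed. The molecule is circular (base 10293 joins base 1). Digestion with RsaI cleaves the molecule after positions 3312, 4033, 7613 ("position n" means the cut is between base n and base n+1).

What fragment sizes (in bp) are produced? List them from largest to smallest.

Circular molecule, 3 cuts → 3 fragments:
  4033 − 3312 = 721 bp
  7613 − 4033 = 3580 bp
  wrap: 10293 − 7613 + 3312 = 5992 bp
Sorted largest to smallest: 5992, 3580, 721 bp.

5992, 3580, 721 bp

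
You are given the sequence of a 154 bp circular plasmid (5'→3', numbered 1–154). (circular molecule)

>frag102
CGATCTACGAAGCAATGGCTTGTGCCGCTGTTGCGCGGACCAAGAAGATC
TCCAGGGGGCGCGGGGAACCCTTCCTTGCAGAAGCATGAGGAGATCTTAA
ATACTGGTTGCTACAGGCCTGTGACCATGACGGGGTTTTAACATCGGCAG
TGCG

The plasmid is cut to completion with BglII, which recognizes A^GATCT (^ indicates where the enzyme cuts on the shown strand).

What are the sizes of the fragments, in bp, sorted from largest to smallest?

BglII sites (AGATCT) start at positions 46, 92.
BglII cuts after the first base of each site, so after positions 46, 92.
Circular molecule, 2 cuts → 2 fragments:
  47–92 → 46 bp
  93–154 then 1–46 → 62 + 46 = 108 bp
Sorted largest to smallest: 108, 46 bp.

108, 46 bp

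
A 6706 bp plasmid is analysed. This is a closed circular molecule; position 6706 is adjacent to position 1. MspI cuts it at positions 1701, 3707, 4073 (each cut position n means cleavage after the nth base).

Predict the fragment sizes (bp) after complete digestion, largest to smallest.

Circular molecule, 3 cuts → 3 fragments:
  3707 − 1701 = 2006 bp
  4073 − 3707 = 366 bp
  wrap: 6706 − 4073 + 1701 = 4334 bp
Sorted largest to smallest: 4334, 2006, 366 bp.

4334, 2006, 366 bp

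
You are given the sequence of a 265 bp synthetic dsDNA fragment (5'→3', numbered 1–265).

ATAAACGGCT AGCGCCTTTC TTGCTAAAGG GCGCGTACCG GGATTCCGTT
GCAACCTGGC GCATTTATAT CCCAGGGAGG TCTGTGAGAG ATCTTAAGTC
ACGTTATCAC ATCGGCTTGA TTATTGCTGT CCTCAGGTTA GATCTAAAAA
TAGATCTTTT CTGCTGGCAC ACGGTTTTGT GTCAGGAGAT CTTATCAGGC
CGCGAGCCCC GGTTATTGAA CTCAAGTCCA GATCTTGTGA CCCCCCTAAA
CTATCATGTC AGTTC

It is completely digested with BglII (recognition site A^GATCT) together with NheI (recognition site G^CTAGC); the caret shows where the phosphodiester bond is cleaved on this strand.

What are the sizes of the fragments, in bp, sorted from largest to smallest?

81, 51, 43, 35, 35, 12, 8 bp

BglII sites (AGATCT) start at positions 89, 140, 152, 187, 230.
BglII cuts after the first base of each site, so after positions 89, 140, 152, 187, 230.
The NheI site (GCTAGC) starts at position 8.
NheI cuts after the first base of each site, so after position 8.
Combined cut positions: 8, 89, 140, 152, 187, 230.
Linear molecule, 6 cuts → 7 fragments:
  1–8 → 8 bp
  9–89 → 81 bp
  90–140 → 51 bp
  141–152 → 12 bp
  153–187 → 35 bp
  188–230 → 43 bp
  231–265 → 35 bp
Sorted largest to smallest: 81, 51, 43, 35, 35, 12, 8 bp.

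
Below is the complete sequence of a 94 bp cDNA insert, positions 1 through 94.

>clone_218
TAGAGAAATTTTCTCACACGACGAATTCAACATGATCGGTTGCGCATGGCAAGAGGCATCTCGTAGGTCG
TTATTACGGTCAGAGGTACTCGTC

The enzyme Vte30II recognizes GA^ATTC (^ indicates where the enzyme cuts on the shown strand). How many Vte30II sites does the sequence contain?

GAATTC occurs starting at position 23.
Vte30II cuts at 1 site.

1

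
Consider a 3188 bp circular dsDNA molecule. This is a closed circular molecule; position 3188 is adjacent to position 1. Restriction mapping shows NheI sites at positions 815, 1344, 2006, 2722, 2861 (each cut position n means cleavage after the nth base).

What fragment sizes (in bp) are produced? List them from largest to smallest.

Circular molecule, 5 cuts → 5 fragments:
  1344 − 815 = 529 bp
  2006 − 1344 = 662 bp
  2722 − 2006 = 716 bp
  2861 − 2722 = 139 bp
  wrap: 3188 − 2861 + 815 = 1142 bp
Sorted largest to smallest: 1142, 716, 662, 529, 139 bp.

1142, 716, 662, 529, 139 bp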